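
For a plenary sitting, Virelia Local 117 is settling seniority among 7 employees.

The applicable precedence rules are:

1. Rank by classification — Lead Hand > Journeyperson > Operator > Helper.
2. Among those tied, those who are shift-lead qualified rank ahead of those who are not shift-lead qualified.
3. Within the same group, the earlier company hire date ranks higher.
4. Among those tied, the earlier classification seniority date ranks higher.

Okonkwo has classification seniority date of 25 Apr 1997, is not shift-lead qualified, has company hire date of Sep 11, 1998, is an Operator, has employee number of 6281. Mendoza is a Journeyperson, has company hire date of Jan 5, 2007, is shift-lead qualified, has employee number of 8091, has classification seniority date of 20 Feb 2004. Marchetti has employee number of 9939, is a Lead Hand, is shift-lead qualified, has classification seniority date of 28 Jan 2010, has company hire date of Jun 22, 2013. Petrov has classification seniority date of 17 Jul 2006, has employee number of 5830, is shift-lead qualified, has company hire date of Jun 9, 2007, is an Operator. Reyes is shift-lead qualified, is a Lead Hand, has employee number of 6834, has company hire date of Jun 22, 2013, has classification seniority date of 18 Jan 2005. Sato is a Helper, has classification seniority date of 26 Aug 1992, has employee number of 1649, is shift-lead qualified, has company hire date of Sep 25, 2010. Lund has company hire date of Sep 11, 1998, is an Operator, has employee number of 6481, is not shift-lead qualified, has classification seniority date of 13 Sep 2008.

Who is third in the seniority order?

Mendoza

By classification: Reyes and Marchetti (Lead Hand); then Mendoza (Journeyperson); then Petrov, Okonkwo and Lund (Operator); then Sato (Helper).
Reyes and Marchetti are each shift-lead qualified, so the next rule applies.
Reyes and Marchetti both have company hire date Jun 22, 2013, so the next rule applies.
Among Reyes and Marchetti, by classification seniority date (earlier first): Reyes (18 Jan 2005) before Marchetti (28 Jan 2010).
Among Petrov, Okonkwo and Lund, shift-lead qualified before not shift-lead qualified: Petrov (shift-lead qualified) before Okonkwo and Lund (not shift-lead qualified).
Okonkwo and Lund both have company hire date Sep 11, 1998, so the next rule applies.
Among Okonkwo and Lund, by classification seniority date (earlier first): Okonkwo (25 Apr 1997) before Lund (13 Sep 2008).
Order: Reyes, Marchetti, Mendoza, Petrov, Okonkwo, Lund, Sato.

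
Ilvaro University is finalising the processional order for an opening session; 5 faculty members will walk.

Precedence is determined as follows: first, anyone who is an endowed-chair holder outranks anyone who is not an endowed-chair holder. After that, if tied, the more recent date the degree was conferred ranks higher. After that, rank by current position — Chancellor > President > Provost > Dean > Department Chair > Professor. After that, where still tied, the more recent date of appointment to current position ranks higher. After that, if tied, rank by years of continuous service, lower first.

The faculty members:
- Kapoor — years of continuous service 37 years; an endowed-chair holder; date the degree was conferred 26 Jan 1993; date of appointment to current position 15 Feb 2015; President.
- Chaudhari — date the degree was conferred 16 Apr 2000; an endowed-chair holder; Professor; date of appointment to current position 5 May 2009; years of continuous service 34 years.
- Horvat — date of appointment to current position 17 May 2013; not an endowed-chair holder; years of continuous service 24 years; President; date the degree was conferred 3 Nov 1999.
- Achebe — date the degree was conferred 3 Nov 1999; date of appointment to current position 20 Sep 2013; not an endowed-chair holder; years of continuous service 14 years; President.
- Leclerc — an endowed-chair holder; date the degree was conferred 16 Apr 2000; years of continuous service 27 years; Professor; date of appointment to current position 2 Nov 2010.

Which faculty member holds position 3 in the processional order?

Kapoor

By the first rule: Leclerc, Chaudhari and Kapoor (each an endowed-chair holder); then Achebe and Horvat (both not an endowed-chair holder).
Among Leclerc, Chaudhari and Kapoor, by date the degree was conferred (later first): Leclerc and Chaudhari (16 Apr 2000) before Kapoor (26 Jan 1993).
Leclerc and Chaudhari are each Professor, so the next rule applies.
Among Leclerc and Chaudhari, by date of appointment to current position (later first): Leclerc (2 Nov 2010) before Chaudhari (5 May 2009).
Achebe and Horvat both have date the degree was conferred 3 Nov 1999, so the next rule applies.
Achebe and Horvat are each President, so the next rule applies.
Among Achebe and Horvat, by date of appointment to current position (later first): Achebe (20 Sep 2013) before Horvat (17 May 2013).
Order: Leclerc, Chaudhari, Kapoor, Achebe, Horvat.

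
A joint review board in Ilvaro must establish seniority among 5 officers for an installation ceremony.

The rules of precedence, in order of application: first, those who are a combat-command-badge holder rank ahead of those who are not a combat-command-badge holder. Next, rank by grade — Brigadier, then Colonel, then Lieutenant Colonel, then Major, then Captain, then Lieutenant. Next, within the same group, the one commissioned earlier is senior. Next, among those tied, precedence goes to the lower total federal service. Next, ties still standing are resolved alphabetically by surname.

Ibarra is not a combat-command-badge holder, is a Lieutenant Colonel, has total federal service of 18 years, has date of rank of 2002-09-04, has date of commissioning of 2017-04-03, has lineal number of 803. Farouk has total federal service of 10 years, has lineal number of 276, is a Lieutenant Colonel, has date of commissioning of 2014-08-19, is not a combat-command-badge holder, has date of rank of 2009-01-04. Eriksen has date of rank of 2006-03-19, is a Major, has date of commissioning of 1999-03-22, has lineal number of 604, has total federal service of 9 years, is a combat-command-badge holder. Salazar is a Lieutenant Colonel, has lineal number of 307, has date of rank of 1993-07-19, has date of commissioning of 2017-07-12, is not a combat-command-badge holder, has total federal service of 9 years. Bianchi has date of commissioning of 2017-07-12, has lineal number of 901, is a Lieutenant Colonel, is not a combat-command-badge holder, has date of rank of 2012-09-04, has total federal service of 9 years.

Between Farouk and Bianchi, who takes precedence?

By the first rule: Eriksen (a combat-command-badge holder); then Farouk, Ibarra, Bianchi and Salazar (each not a combat-command-badge holder).
Farouk, Ibarra, Bianchi and Salazar are each Lieutenant Colonel, so the next rule applies.
Among Farouk, Ibarra, Bianchi and Salazar, by date of commissioning (earlier first): Farouk (2014-08-19) before Ibarra (2017-04-03) before Bianchi and Salazar (2017-07-12).
Bianchi and Salazar both have total federal service 9 years, so the next rule applies.
Among Bianchi and Salazar, alphabetically by surname: Bianchi before Salazar.
So Farouk takes precedence.

Farouk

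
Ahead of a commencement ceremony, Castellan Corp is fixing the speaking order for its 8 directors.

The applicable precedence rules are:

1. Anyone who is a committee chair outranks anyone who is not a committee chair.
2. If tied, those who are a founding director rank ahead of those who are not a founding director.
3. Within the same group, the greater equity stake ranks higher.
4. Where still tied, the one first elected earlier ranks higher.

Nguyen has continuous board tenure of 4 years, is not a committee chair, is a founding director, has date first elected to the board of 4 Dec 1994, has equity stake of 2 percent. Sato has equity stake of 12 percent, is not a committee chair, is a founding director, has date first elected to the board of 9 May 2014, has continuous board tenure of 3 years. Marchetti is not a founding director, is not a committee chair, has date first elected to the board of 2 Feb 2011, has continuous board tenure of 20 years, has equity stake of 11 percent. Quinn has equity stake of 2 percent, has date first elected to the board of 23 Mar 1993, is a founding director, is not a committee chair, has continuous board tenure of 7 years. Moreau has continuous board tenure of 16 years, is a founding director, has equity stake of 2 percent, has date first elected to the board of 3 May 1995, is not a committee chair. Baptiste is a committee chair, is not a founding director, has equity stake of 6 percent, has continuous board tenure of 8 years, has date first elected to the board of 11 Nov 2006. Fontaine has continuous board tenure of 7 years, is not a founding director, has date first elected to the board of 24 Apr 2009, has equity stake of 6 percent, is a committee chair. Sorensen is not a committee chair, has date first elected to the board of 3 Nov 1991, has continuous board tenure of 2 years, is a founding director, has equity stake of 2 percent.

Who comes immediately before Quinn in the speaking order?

Sorensen

By the first rule: Baptiste and Fontaine (both a committee chair); then Sato, Sorensen, Quinn, Nguyen, Moreau and Marchetti (each not a committee chair).
Baptiste and Fontaine are each not a founding director, so the next rule applies.
Baptiste and Fontaine both have equity stake 6 percent, so the next rule applies.
Among Baptiste and Fontaine, by date first elected to the board (earlier first): Baptiste (11 Nov 2006) before Fontaine (24 Apr 2009).
Among Sato, Sorensen, Quinn, Nguyen, Moreau and Marchetti, a founding director before not a founding director: Sato, Sorensen, Quinn, Nguyen and Moreau (a founding director) before Marchetti (not a founding director).
Among Sato, Sorensen, Quinn, Nguyen and Moreau, by equity stake (higher first): Sato (12 percent) before Sorensen, Quinn, Nguyen and Moreau (2 percent).
Among Sorensen, Quinn, Nguyen and Moreau, by date first elected to the board (earlier first): Sorensen (3 Nov 1991) before Quinn (23 Mar 1993) before Nguyen (4 Dec 1994) before Moreau (3 May 1995).
Order: Baptiste, Fontaine, Sato, Sorensen, Quinn, Nguyen, Moreau, Marchetti.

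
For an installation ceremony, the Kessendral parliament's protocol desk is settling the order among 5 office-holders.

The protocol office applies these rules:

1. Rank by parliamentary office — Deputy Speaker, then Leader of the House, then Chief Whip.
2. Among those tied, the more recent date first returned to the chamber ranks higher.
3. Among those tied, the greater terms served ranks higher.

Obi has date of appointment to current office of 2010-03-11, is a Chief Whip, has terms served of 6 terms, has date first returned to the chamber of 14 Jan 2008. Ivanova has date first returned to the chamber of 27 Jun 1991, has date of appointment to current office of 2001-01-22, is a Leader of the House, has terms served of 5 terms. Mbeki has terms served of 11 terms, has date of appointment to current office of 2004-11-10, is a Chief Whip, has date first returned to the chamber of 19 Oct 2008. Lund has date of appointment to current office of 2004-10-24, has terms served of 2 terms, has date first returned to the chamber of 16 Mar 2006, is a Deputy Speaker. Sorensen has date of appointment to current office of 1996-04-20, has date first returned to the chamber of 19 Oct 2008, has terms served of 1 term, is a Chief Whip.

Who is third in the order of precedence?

Mbeki

By parliamentary office: Lund (Deputy Speaker); then Ivanova (Leader of the House); then Mbeki, Sorensen and Obi (Chief Whip).
Among Mbeki, Sorensen and Obi, by date first returned to the chamber (later first): Mbeki and Sorensen (19 Oct 2008) before Obi (14 Jan 2008).
Among Mbeki and Sorensen, by terms served (higher first): Mbeki (11 terms) before Sorensen (1 term).
Order: Lund, Ivanova, Mbeki, Sorensen, Obi.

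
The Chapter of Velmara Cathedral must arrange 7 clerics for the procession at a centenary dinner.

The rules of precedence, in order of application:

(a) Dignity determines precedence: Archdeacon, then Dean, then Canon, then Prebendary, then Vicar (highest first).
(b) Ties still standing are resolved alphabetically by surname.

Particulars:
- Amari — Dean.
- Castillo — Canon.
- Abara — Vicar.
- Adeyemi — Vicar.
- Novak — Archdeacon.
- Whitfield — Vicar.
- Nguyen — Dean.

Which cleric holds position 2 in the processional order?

Amari

By dignity: Novak (Archdeacon); then Amari and Nguyen (Dean); then Castillo (Canon); then Abara, Adeyemi and Whitfield (Vicar).
Among Amari and Nguyen, alphabetically by surname: Amari before Nguyen.
Among Abara, Adeyemi and Whitfield, alphabetically by surname: Abara before Adeyemi before Whitfield.
Order: Novak, Amari, Nguyen, Castillo, Abara, Adeyemi, Whitfield.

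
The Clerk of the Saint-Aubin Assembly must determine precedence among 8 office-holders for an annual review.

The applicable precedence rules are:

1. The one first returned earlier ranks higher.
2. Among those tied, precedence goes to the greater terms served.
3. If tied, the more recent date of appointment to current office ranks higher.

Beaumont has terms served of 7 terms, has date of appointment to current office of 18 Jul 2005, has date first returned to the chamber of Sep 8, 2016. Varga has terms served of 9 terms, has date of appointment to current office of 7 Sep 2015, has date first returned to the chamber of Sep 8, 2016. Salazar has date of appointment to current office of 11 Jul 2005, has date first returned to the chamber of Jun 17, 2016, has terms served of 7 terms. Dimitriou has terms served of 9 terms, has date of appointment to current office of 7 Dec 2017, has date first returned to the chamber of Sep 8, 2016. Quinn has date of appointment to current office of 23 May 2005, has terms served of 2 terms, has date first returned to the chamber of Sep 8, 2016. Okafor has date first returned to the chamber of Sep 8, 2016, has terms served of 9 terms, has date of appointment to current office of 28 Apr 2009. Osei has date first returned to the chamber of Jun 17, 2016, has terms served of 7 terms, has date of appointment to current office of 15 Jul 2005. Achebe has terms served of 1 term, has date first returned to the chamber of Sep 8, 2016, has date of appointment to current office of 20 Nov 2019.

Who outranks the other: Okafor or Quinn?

Okafor

By date first returned to the chamber (earlier first): Osei and Salazar (both Jun 17, 2016); then Dimitriou, Varga, Okafor, Beaumont, Quinn and Achebe (each Sep 8, 2016).
Osei and Salazar both have terms served 7 terms, so the next rule applies.
Among Osei and Salazar, by date of appointment to current office (later first): Osei (15 Jul 2005) before Salazar (11 Jul 2005).
Among Dimitriou, Varga, Okafor, Beaumont, Quinn and Achebe, by terms served (higher first): Dimitriou, Varga and Okafor (9 terms) before Beaumont (7 terms) before Quinn (2 terms) before Achebe (1 term).
Among Dimitriou, Varga and Okafor, by date of appointment to current office (later first): Dimitriou (7 Dec 2017) before Varga (7 Sep 2015) before Okafor (28 Apr 2009).
So Okafor takes precedence.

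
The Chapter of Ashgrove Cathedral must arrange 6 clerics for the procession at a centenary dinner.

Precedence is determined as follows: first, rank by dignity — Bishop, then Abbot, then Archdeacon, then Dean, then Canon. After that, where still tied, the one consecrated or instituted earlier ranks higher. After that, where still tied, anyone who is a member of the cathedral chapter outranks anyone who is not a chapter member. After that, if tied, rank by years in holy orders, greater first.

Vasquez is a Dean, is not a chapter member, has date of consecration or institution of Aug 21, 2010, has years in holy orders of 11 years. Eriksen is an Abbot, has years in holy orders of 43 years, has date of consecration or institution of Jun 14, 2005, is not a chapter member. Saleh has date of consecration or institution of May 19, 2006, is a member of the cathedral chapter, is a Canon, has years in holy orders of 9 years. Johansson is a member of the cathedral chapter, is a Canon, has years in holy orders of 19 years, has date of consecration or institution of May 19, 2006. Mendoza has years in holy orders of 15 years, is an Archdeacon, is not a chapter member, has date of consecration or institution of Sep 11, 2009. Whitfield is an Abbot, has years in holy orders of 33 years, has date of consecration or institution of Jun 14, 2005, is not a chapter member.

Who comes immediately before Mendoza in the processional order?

Whitfield

By dignity: Eriksen and Whitfield (Abbot); then Mendoza (Archdeacon); then Vasquez (Dean); then Johansson and Saleh (Canon).
Eriksen and Whitfield both have date of consecration or institution Jun 14, 2005, so the next rule applies.
Eriksen and Whitfield are each not a chapter member, so the next rule applies.
Among Eriksen and Whitfield, by years in holy orders (higher first): Eriksen (43 years) before Whitfield (33 years).
Johansson and Saleh both have date of consecration or institution May 19, 2006, so the next rule applies.
Johansson and Saleh are each a member of the cathedral chapter, so the next rule applies.
Among Johansson and Saleh, by years in holy orders (higher first): Johansson (19 years) before Saleh (9 years).
Order: Eriksen, Whitfield, Mendoza, Vasquez, Johansson, Saleh.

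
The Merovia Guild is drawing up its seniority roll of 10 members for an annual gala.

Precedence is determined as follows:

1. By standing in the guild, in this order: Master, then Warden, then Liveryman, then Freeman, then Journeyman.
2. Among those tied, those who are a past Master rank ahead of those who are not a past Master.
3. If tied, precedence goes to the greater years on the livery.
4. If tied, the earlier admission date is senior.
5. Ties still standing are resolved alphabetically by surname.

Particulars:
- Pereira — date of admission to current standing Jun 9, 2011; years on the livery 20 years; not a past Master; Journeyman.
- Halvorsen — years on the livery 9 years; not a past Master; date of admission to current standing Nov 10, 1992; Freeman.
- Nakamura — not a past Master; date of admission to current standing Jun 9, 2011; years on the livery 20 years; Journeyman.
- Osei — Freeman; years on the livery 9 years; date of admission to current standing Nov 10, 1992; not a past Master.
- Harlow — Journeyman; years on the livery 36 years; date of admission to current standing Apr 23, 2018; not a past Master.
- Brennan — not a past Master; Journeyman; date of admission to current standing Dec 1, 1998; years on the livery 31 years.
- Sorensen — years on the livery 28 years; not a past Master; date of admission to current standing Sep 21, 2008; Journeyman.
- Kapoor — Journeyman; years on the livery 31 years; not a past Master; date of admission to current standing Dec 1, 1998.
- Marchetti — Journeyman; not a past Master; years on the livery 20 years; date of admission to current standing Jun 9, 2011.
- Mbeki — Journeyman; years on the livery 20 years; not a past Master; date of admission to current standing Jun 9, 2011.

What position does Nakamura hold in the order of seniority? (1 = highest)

9

By standing in the guild: Halvorsen and Osei (Freeman); then Harlow, Brennan, Kapoor, Sorensen, Marchetti, Mbeki, Nakamura and Pereira (Journeyman).
Halvorsen and Osei are each not a past Master, so the next rule applies.
Halvorsen and Osei both have years on the livery 9 years, so the next rule applies.
Halvorsen and Osei both have date of admission to current standing Nov 10, 1992, so the next rule applies.
Among Halvorsen and Osei, alphabetically by surname: Halvorsen before Osei.
Harlow, Brennan, Kapoor, Sorensen, Marchetti, Mbeki, Nakamura and Pereira are each not a past Master, so the next rule applies.
Among Harlow, Brennan, Kapoor, Sorensen, Marchetti, Mbeki, Nakamura and Pereira, by years on the livery (higher first): Harlow (36 years) before Brennan and Kapoor (31 years) before Sorensen (28 years) before Marchetti, Mbeki, Nakamura and Pereira (20 years).
Brennan and Kapoor both have date of admission to current standing Dec 1, 1998, so the next rule applies.
Among Brennan and Kapoor, alphabetically by surname: Brennan before Kapoor.
Marchetti, Mbeki, Nakamura and Pereira all have date of admission to current standing Jun 9, 2011, so the next rule applies.
Among Marchetti, Mbeki, Nakamura and Pereira, alphabetically by surname: Marchetti before Mbeki before Nakamura before Pereira.
Order: Halvorsen, Osei, Harlow, Brennan, Kapoor, Sorensen, Marchetti, Mbeki, Nakamura, Pereira. So position 9.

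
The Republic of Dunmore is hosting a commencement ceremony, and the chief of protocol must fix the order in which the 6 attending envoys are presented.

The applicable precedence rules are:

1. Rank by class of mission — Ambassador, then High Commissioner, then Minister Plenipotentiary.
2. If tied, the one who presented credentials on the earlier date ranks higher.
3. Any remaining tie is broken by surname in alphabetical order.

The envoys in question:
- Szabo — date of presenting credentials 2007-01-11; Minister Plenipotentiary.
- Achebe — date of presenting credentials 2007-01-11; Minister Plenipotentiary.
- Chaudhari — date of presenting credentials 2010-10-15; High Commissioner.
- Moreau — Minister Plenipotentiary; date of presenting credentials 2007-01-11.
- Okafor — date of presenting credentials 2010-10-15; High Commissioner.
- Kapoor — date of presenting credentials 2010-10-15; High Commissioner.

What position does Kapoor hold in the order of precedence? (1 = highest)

2

By class of mission: Chaudhari, Kapoor and Okafor (High Commissioner); then Achebe, Moreau and Szabo (Minister Plenipotentiary).
Chaudhari, Kapoor and Okafor all have date of presenting credentials 2010-10-15, so the next rule applies.
Among Chaudhari, Kapoor and Okafor, alphabetically by surname: Chaudhari before Kapoor before Okafor.
Achebe, Moreau and Szabo all have date of presenting credentials 2007-01-11, so the next rule applies.
Among Achebe, Moreau and Szabo, alphabetically by surname: Achebe before Moreau before Szabo.
Order: Chaudhari, Kapoor, Okafor, Achebe, Moreau, Szabo. So position 2.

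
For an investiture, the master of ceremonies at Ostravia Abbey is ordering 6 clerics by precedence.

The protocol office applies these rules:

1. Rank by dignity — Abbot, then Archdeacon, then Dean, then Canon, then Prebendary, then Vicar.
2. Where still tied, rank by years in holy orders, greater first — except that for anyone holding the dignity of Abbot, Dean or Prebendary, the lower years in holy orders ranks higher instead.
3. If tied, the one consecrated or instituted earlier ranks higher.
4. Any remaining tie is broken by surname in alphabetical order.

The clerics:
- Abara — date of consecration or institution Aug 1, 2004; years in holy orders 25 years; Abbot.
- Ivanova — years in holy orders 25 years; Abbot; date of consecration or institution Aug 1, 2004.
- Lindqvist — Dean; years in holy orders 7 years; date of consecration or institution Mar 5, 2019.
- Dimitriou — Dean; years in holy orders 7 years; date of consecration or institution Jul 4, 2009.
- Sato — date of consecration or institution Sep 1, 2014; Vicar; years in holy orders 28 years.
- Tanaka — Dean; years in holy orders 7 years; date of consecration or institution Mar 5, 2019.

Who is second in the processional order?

By dignity: Abara and Ivanova (Abbot); then Dimitriou, Lindqvist and Tanaka (Dean); then Sato (Vicar).
Abara and Ivanova both have years in holy orders 25 years, so the next rule applies.
Abara and Ivanova both have date of consecration or institution Aug 1, 2004, so the next rule applies.
Among Abara and Ivanova, alphabetically by surname: Abara before Ivanova.
Dimitriou, Lindqvist and Tanaka all have years in holy orders 7 years, so the next rule applies.
Among Dimitriou, Lindqvist and Tanaka, by date of consecration or institution (earlier first): Dimitriou (Jul 4, 2009) before Lindqvist and Tanaka (Mar 5, 2019).
Among Lindqvist and Tanaka, alphabetically by surname: Lindqvist before Tanaka.
Order: Abara, Ivanova, Dimitriou, Lindqvist, Tanaka, Sato.

Ivanova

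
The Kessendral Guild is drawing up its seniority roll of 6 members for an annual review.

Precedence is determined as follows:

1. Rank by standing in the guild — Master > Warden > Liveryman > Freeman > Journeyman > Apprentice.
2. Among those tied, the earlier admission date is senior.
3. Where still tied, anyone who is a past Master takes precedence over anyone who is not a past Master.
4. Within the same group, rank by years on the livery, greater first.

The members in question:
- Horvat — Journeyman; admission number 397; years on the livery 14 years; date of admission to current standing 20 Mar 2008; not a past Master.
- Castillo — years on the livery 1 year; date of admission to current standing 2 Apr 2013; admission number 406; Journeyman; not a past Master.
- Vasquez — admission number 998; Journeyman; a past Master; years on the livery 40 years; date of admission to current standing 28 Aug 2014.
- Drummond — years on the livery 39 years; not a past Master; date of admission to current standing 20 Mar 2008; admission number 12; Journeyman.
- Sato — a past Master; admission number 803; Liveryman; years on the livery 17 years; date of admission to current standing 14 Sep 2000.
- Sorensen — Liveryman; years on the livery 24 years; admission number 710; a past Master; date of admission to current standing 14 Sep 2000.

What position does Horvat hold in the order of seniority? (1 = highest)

By standing in the guild: Sorensen and Sato (Liveryman); then Drummond, Horvat, Castillo and Vasquez (Journeyman).
Sorensen and Sato both have date of admission to current standing 14 Sep 2000, so the next rule applies.
Sorensen and Sato are each a past Master, so the next rule applies.
Among Sorensen and Sato, by years on the livery (higher first): Sorensen (24 years) before Sato (17 years).
Among Drummond, Horvat, Castillo and Vasquez, by date of admission to current standing (earlier first): Drummond and Horvat (20 Mar 2008) before Castillo (2 Apr 2013) before Vasquez (28 Aug 2014).
Drummond and Horvat are each not a past Master, so the next rule applies.
Among Drummond and Horvat, by years on the livery (higher first): Drummond (39 years) before Horvat (14 years).
Order: Sorensen, Sato, Drummond, Horvat, Castillo, Vasquez. So position 4.

4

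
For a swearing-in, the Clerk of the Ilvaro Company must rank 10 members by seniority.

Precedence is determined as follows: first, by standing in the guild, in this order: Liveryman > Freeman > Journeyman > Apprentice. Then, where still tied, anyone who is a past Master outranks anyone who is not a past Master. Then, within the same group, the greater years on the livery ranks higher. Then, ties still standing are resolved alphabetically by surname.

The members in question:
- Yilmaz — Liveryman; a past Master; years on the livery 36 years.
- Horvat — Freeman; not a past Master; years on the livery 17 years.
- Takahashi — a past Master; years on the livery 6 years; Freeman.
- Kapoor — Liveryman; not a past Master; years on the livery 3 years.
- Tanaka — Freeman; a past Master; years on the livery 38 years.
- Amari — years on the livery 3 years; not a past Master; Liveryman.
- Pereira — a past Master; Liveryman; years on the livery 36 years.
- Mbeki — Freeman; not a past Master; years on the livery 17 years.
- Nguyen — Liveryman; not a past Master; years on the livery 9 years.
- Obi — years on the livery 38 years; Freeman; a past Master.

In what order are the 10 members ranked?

By standing in the guild: Pereira, Yilmaz, Nguyen, Amari and Kapoor (Liveryman); then Obi, Tanaka, Takahashi, Horvat and Mbeki (Freeman).
Among Pereira, Yilmaz, Nguyen, Amari and Kapoor, a past Master before not a past Master: Pereira and Yilmaz (a past Master) before Nguyen, Amari and Kapoor (not a past Master).
Pereira and Yilmaz both have years on the livery 36 years, so the next rule applies.
Among Pereira and Yilmaz, alphabetically by surname: Pereira before Yilmaz.
Among Nguyen, Amari and Kapoor, by years on the livery (higher first): Nguyen (9 years) before Amari and Kapoor (3 years).
Among Amari and Kapoor, alphabetically by surname: Amari before Kapoor.
Among Obi, Tanaka, Takahashi, Horvat and Mbeki, a past Master before not a past Master: Obi, Tanaka and Takahashi (a past Master) before Horvat and Mbeki (not a past Master).
Among Obi, Tanaka and Takahashi, by years on the livery (higher first): Obi and Tanaka (38 years) before Takahashi (6 years).
Among Obi and Tanaka, alphabetically by surname: Obi before Tanaka.
Horvat and Mbeki both have years on the livery 17 years, so the next rule applies.
Among Horvat and Mbeki, alphabetically by surname: Horvat before Mbeki.
Full order: Pereira, Yilmaz, Nguyen, Amari, Kapoor, Obi, Tanaka, Takahashi, Horvat, Mbeki.

Pereira, Yilmaz, Nguyen, Amari, Kapoor, Obi, Tanaka, Takahashi, Horvat, Mbeki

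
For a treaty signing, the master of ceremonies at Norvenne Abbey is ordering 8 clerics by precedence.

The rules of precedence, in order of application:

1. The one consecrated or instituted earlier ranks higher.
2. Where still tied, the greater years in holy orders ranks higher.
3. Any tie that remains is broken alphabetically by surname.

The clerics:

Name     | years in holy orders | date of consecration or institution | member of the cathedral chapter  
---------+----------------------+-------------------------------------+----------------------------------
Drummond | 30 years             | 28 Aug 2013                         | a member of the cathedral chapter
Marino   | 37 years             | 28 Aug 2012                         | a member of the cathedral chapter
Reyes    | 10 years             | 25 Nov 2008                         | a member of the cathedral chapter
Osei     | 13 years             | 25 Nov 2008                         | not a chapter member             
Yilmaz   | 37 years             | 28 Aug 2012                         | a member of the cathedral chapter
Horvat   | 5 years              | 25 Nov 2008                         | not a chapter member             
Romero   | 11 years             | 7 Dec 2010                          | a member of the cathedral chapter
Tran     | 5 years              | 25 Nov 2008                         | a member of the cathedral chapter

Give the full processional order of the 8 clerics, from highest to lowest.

By date of consecration or institution (earlier first): Osei, Reyes, Horvat and Tran (each 25 Nov 2008); then Romero (7 Dec 2010); then Marino and Yilmaz (both 28 Aug 2012); then Drummond (28 Aug 2013).
Among Osei, Reyes, Horvat and Tran, by years in holy orders (higher first): Osei (13 years) before Reyes (10 years) before Horvat and Tran (5 years).
Among Horvat and Tran, alphabetically by surname: Horvat before Tran.
Marino and Yilmaz both have years in holy orders 37 years, so the next rule applies.
Among Marino and Yilmaz, alphabetically by surname: Marino before Yilmaz.
Full order: Osei, Reyes, Horvat, Tran, Romero, Marino, Yilmaz, Drummond.

Osei, Reyes, Horvat, Tran, Romero, Marino, Yilmaz, Drummond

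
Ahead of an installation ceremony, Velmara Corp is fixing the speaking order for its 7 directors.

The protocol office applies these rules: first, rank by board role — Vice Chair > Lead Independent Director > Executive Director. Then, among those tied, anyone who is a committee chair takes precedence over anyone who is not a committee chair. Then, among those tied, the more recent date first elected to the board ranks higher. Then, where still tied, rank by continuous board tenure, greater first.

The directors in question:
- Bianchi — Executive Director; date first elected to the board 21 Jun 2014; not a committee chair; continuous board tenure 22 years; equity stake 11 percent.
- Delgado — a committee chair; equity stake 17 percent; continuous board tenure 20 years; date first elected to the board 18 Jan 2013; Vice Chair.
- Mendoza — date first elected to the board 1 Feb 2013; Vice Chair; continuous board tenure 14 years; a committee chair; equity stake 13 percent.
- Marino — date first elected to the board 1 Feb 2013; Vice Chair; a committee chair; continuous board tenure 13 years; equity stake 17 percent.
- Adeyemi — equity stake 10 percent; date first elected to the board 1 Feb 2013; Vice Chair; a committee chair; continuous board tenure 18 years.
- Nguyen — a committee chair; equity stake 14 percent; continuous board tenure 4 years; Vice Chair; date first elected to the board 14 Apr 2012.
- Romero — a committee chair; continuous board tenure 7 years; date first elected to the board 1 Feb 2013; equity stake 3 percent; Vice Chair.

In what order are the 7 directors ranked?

Adeyemi, Mendoza, Marino, Romero, Delgado, Nguyen, Bianchi

By board role: Adeyemi, Mendoza, Marino, Romero, Delgado and Nguyen (Vice Chair); then Bianchi (Executive Director).
Adeyemi, Mendoza, Marino, Romero, Delgado and Nguyen are each a committee chair, so the next rule applies.
Among Adeyemi, Mendoza, Marino, Romero, Delgado and Nguyen, by date first elected to the board (later first): Adeyemi, Mendoza, Marino and Romero (1 Feb 2013) before Delgado (18 Jan 2013) before Nguyen (14 Apr 2012).
Among Adeyemi, Mendoza, Marino and Romero, by continuous board tenure (higher first): Adeyemi (18 years) before Mendoza (14 years) before Marino (13 years) before Romero (7 years).
Full order: Adeyemi, Mendoza, Marino, Romero, Delgado, Nguyen, Bianchi.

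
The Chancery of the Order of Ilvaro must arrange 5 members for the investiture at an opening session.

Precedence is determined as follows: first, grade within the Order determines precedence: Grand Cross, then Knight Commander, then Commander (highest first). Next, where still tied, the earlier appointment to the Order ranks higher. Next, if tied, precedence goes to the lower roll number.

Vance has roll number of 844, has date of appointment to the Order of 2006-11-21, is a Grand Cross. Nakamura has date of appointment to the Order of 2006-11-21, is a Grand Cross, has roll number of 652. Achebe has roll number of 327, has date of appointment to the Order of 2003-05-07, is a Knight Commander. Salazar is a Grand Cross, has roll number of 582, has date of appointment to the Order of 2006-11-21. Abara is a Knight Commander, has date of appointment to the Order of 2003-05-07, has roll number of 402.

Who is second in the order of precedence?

Nakamura

By grade within the Order: Salazar, Nakamura and Vance (Grand Cross); then Achebe and Abara (Knight Commander).
Salazar, Nakamura and Vance all have date of appointment to the Order 2006-11-21, so the next rule applies.
Among Salazar, Nakamura and Vance, by roll number (lower first): Salazar (582) before Nakamura (652) before Vance (844).
Achebe and Abara both have date of appointment to the Order 2003-05-07, so the next rule applies.
Among Achebe and Abara, by roll number (lower first): Achebe (327) before Abara (402).
Order: Salazar, Nakamura, Vance, Achebe, Abara.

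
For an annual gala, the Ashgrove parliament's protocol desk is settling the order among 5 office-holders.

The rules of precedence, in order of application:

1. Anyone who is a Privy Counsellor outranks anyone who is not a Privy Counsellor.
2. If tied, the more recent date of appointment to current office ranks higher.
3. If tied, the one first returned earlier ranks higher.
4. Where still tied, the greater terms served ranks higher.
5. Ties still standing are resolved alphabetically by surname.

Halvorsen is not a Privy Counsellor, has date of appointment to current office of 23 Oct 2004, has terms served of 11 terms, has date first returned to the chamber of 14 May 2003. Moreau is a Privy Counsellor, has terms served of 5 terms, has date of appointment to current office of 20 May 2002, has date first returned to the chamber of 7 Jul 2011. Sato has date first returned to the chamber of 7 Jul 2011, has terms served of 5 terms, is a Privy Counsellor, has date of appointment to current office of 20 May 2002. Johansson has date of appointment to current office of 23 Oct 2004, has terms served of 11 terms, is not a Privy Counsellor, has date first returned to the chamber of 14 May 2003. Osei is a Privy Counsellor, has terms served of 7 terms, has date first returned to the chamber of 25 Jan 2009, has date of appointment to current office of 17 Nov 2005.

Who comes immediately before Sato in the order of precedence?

Moreau

By the first rule: Osei, Moreau and Sato (each a Privy Counsellor); then Halvorsen and Johansson (both not a Privy Counsellor).
Among Osei, Moreau and Sato, by date of appointment to current office (later first): Osei (17 Nov 2005) before Moreau and Sato (20 May 2002).
Moreau and Sato both have date first returned to the chamber 7 Jul 2011, so the next rule applies.
Moreau and Sato both have terms served 5 terms, so the next rule applies.
Among Moreau and Sato, alphabetically by surname: Moreau before Sato.
Halvorsen and Johansson both have date of appointment to current office 23 Oct 2004, so the next rule applies.
Halvorsen and Johansson both have date first returned to the chamber 14 May 2003, so the next rule applies.
Halvorsen and Johansson both have terms served 11 terms, so the next rule applies.
Among Halvorsen and Johansson, alphabetically by surname: Halvorsen before Johansson.
Order: Osei, Moreau, Sato, Halvorsen, Johansson.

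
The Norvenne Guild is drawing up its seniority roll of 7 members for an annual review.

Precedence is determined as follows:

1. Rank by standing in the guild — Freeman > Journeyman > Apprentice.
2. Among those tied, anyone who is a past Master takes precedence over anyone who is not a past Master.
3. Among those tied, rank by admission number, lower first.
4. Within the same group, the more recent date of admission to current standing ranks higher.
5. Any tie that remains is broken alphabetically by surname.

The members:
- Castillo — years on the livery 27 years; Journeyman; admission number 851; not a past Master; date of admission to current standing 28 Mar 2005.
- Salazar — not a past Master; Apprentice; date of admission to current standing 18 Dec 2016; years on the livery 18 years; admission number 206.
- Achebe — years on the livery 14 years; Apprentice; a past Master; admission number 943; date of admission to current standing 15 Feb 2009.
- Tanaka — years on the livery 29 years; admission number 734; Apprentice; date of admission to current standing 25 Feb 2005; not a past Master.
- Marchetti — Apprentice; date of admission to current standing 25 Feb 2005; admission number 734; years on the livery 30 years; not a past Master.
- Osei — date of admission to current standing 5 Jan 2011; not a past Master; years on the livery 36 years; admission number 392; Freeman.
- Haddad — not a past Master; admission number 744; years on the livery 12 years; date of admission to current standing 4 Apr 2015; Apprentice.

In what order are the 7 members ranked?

By standing in the guild: Osei (Freeman); then Castillo (Journeyman); then Achebe, Salazar, Marchetti, Tanaka and Haddad (Apprentice).
Among Achebe, Salazar, Marchetti, Tanaka and Haddad, a past Master before not a past Master: Achebe (a past Master) before Salazar, Marchetti, Tanaka and Haddad (not a past Master).
Among Salazar, Marchetti, Tanaka and Haddad, by admission number (lower first): Salazar (206) before Marchetti and Tanaka (734) before Haddad (744).
Marchetti and Tanaka both have date of admission to current standing 25 Feb 2005, so the next rule applies.
Among Marchetti and Tanaka, alphabetically by surname: Marchetti before Tanaka.
Full order: Osei, Castillo, Achebe, Salazar, Marchetti, Tanaka, Haddad.

Osei, Castillo, Achebe, Salazar, Marchetti, Tanaka, Haddad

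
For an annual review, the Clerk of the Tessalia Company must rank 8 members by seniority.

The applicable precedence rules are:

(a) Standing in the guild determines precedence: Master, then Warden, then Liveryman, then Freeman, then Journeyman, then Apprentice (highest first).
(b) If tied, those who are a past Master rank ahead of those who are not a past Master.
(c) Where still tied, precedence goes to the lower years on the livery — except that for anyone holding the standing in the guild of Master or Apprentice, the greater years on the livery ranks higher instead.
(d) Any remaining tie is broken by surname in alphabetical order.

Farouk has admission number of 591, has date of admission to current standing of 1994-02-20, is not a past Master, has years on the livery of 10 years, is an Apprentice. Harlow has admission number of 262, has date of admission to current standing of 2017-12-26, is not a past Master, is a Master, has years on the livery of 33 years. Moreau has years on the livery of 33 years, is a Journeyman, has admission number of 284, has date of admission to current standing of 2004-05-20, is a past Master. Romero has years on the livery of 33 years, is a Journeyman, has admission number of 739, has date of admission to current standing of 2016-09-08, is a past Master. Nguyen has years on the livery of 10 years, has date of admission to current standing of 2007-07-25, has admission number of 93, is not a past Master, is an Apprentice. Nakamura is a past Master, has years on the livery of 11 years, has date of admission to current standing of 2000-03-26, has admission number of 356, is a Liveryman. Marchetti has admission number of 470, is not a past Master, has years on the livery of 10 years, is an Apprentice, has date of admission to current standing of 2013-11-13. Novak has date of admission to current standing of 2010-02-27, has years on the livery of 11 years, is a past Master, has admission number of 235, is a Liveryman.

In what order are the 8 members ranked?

Harlow, Nakamura, Novak, Moreau, Romero, Farouk, Marchetti, Nguyen

By standing in the guild: Harlow (Master); then Nakamura and Novak (Liveryman); then Moreau and Romero (Journeyman); then Farouk, Marchetti and Nguyen (Apprentice).
Nakamura and Novak are each a past Master, so the next rule applies.
Nakamura and Novak both have years on the livery 11 years, so the next rule applies.
Among Nakamura and Novak, alphabetically by surname: Nakamura before Novak.
Moreau and Romero are each a past Master, so the next rule applies.
Moreau and Romero both have years on the livery 33 years, so the next rule applies.
Among Moreau and Romero, alphabetically by surname: Moreau before Romero.
Farouk, Marchetti and Nguyen are each not a past Master, so the next rule applies.
Farouk, Marchetti and Nguyen all have years on the livery 10 years, so the next rule applies.
Among Farouk, Marchetti and Nguyen, alphabetically by surname: Farouk before Marchetti before Nguyen.
Full order: Harlow, Nakamura, Novak, Moreau, Romero, Farouk, Marchetti, Nguyen.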